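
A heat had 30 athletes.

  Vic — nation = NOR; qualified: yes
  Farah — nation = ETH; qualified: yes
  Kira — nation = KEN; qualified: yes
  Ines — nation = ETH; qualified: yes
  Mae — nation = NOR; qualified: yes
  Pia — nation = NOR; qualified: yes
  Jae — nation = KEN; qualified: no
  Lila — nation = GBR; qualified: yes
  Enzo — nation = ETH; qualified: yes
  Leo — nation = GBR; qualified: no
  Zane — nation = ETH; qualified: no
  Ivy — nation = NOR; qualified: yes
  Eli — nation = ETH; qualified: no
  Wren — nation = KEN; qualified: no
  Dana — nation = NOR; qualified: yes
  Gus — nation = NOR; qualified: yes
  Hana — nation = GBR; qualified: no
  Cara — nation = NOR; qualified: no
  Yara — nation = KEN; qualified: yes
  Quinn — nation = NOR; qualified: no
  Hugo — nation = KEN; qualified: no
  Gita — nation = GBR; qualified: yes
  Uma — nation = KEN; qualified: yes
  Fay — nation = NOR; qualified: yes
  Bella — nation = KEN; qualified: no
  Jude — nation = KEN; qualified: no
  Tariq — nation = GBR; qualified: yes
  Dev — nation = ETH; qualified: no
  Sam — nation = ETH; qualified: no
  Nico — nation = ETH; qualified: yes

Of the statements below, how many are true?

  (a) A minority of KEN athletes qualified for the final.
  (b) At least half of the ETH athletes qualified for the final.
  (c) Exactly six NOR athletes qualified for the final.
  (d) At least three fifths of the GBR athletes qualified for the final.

(a) KEN: |A| = 8, |A ∩ B| = 3; needs |A ∩ B| < |A ∖ B| — true.
(b) ETH: |A| = 8, |A ∩ B| = 4; needs |A ∩ B| ≥ |A ∖ B| — true.
(c) NOR: |A| = 9, |A ∩ B| = 7; needs |A ∩ B| = 6 — false.
(d) GBR: |A| = 5, |A ∩ B| = 3; needs |A ∩ B| / |A| ≥ 3/5 — true.

3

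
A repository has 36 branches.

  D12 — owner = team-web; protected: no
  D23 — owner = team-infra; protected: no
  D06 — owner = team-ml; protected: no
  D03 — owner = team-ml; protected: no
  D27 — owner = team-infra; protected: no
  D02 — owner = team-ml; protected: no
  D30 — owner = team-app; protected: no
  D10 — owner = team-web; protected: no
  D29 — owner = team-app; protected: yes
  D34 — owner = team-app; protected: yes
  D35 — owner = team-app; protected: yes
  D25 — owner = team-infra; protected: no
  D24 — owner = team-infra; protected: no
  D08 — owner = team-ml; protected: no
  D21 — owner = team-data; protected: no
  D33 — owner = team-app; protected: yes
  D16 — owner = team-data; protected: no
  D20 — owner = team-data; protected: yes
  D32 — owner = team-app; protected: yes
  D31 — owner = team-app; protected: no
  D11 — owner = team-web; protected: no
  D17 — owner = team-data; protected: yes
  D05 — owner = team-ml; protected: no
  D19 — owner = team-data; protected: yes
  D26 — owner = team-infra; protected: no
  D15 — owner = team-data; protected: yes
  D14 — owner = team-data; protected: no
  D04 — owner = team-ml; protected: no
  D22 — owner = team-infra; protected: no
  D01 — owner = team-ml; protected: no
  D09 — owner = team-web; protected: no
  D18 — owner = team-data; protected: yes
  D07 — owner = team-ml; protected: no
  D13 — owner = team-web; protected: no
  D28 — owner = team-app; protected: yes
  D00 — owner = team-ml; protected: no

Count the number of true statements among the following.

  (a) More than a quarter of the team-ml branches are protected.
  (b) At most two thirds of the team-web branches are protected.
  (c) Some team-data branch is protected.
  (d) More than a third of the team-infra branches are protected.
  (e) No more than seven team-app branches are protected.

3

(a) team-ml: |A| = 9, |A ∩ B| = 0; needs |A ∩ B| / |A| > 1/4 — false.
(b) team-web: |A| = 5, |A ∩ B| = 0; needs |A ∩ B| / |A| ≤ 2/3 — true.
(c) team-data: |A| = 8, |A ∩ B| = 5; needs A ∩ B ≠ ∅ (|A ∩ B| ≥ 1) — true.
(d) team-infra: |A| = 6, |A ∩ B| = 0; needs |A ∩ B| / |A| > 1/3 — false.
(e) team-app: |A| = 8, |A ∩ B| = 6; needs |A ∩ B| ≤ 7 — true.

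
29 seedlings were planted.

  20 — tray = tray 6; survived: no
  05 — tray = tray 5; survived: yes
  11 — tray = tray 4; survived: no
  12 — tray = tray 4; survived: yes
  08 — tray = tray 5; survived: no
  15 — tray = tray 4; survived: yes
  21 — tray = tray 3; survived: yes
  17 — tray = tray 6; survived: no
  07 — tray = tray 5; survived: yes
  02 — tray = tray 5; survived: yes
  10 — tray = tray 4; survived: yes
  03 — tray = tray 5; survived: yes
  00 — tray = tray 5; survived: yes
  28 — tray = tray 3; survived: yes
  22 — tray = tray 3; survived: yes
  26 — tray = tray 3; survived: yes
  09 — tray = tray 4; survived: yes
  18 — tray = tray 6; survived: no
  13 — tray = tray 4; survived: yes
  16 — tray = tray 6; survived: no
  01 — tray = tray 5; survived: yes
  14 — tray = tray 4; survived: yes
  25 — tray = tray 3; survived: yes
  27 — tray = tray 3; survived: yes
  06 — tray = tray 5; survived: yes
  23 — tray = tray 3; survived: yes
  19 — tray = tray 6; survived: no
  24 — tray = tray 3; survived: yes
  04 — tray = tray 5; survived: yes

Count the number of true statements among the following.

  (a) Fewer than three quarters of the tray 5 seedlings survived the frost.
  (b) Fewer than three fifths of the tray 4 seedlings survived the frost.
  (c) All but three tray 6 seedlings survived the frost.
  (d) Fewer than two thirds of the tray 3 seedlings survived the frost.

0

(a) tray 5: |A| = 9, |A ∩ B| = 8; needs |A ∩ B| / |A| < 3/4 — false.
(b) tray 4: |A| = 7, |A ∩ B| = 6; needs |A ∩ B| / |A| < 3/5 — false.
(c) tray 6: |A| = 5, |A ∩ B| = 0; needs |A ∖ B| = 3 — false.
(d) tray 3: |A| = 8, |A ∩ B| = 8; needs |A ∩ B| / |A| < 2/3 — false.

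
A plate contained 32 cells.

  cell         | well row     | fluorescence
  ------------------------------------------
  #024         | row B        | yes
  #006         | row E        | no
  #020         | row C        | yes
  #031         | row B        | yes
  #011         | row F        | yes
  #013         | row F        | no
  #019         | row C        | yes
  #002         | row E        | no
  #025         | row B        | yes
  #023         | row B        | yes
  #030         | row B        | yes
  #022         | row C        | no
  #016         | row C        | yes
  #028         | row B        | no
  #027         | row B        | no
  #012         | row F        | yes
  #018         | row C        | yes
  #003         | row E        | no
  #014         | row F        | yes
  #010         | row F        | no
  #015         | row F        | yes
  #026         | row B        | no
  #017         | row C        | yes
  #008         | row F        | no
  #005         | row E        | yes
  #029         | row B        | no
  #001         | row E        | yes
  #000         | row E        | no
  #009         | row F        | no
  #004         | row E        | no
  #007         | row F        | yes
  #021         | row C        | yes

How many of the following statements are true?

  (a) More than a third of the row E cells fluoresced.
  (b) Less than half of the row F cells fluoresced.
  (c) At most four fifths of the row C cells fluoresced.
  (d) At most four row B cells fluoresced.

0

(a) row E: |A| = 7, |A ∩ B| = 2; needs |A ∩ B| / |A| > 1/3 — false.
(b) row F: |A| = 9, |A ∩ B| = 5; needs |A ∩ B| < |A ∖ B| — false.
(c) row C: |A| = 7, |A ∩ B| = 6; needs |A ∩ B| / |A| ≤ 4/5 — false.
(d) row B: |A| = 9, |A ∩ B| = 5; needs |A ∩ B| ≤ 4 — false.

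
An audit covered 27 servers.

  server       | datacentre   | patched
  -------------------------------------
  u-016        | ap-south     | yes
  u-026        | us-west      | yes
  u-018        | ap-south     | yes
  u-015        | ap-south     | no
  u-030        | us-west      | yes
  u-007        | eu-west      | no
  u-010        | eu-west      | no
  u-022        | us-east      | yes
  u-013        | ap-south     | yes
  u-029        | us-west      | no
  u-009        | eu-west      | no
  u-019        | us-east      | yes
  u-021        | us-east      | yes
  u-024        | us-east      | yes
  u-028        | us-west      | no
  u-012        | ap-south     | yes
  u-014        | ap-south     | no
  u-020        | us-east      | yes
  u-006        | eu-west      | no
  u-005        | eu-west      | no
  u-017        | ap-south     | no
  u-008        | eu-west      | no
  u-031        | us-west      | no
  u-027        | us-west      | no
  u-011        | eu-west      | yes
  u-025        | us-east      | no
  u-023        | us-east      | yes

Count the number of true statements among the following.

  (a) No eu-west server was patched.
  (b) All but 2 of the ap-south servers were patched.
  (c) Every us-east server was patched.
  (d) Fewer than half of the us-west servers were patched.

1

(a) eu-west: |A| = 7, |A ∩ B| = 1; needs A ∩ B = ∅ (|A ∩ B| = 0) — false.
(b) ap-south: |A| = 7, |A ∩ B| = 4; needs |A ∖ B| = 2 — false.
(c) us-east: |A| = 7, |A ∩ B| = 6; needs A ⊆ B, i.e. every element of A is in B (|A ∖ B| = 0) — false.
(d) us-west: |A| = 6, |A ∩ B| = 2; needs |A ∩ B| < |A ∖ B| — true.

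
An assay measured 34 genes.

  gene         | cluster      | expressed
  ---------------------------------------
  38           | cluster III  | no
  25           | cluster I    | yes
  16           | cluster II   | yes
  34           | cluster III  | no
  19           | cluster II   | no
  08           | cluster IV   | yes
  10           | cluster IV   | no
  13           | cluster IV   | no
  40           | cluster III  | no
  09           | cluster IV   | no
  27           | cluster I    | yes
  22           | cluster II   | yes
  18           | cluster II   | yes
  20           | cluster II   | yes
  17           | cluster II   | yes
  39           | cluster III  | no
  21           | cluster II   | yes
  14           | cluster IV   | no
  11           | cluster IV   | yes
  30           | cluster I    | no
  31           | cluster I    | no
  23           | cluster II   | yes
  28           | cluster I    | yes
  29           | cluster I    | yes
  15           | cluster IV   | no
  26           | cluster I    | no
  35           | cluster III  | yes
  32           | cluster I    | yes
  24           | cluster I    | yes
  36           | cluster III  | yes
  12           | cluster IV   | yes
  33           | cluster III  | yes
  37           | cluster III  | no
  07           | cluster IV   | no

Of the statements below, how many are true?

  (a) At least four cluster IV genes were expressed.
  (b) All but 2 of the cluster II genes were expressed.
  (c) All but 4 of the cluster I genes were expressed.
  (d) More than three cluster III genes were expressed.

0

(a) cluster IV: |A| = 9, |A ∩ B| = 3; needs |A ∩ B| ≥ 4 — false.
(b) cluster II: |A| = 8, |A ∩ B| = 7; needs |A ∖ B| = 2 — false.
(c) cluster I: |A| = 9, |A ∩ B| = 6; needs |A ∖ B| = 4 — false.
(d) cluster III: |A| = 8, |A ∩ B| = 3; needs |A ∩ B| > 3 — false.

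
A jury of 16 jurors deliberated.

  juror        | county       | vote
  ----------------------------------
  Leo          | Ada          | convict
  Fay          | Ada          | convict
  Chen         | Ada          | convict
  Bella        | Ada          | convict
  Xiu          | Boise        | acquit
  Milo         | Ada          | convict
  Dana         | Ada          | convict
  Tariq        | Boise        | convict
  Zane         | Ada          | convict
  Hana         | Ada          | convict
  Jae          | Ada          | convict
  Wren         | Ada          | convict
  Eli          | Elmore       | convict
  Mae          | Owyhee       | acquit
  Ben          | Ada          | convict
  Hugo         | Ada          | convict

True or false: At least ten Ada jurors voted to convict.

'At least ten Ada jurors voted to convict' holds iff |A ∩ B| ≥ 10.
A (the restrictor) = {Leo, Fay, Chen, Bella, Milo, Dana, Zane, Hana, Jae, Wren, Ben, Hugo}, |A| = 12.
A ∩ B = {Leo, Fay, Chen, Bella, Milo, Dana, Zane, Hana, Jae, Wren, Ben, Hugo}, so |A ∩ B| = 12.
|A ∩ B| = 12, so the statement is true.

True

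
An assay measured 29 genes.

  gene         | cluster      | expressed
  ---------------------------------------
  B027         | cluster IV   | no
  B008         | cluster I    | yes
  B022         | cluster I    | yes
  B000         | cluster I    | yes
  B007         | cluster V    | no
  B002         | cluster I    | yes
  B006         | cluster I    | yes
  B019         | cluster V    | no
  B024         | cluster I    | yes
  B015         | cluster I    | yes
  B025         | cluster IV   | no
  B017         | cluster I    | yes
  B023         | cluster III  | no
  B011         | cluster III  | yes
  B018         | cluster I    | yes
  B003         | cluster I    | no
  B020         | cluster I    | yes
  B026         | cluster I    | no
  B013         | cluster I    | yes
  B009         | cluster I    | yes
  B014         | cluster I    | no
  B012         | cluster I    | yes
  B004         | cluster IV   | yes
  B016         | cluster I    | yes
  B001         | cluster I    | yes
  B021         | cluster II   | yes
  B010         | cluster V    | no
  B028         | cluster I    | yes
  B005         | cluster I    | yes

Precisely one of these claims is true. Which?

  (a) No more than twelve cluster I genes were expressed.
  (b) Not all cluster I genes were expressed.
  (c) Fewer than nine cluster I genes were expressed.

|A| = 20, |A ∩ B| = 17, |A ∖ B| = 3.
(a) requires |A ∩ B| ≤ 12: false.
(b) requires A ⊄ B (|A ∖ B| ≥ 1): true.
(c) requires |A ∩ B| < 9: false.

(b)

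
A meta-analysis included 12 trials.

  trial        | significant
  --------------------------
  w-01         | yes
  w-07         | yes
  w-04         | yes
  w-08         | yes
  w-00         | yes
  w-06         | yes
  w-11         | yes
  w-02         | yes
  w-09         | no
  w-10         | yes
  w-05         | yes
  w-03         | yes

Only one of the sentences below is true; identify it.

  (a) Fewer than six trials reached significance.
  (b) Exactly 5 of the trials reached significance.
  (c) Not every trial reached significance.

(c)

|A| = 12, |A ∩ B| = 11, |A ∖ B| = 1.
(a) requires |A ∩ B| < 6: false.
(b) requires |A ∩ B| = 5: false.
(c) requires A ⊄ B (|A ∖ B| ≥ 1): true.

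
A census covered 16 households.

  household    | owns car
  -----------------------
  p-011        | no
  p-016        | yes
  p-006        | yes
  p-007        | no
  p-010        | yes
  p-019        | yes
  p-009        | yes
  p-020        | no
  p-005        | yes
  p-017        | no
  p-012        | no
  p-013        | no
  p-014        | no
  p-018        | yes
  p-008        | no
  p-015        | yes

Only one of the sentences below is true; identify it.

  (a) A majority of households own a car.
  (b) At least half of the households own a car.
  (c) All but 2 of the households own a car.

(b)

|A| = 16, |A ∩ B| = 8, |A ∖ B| = 8.
(a) requires |A ∩ B| > |A ∖ B|: false.
(b) requires |A ∩ B| ≥ |A ∖ B|: true.
(c) requires |A ∖ B| = 2: false.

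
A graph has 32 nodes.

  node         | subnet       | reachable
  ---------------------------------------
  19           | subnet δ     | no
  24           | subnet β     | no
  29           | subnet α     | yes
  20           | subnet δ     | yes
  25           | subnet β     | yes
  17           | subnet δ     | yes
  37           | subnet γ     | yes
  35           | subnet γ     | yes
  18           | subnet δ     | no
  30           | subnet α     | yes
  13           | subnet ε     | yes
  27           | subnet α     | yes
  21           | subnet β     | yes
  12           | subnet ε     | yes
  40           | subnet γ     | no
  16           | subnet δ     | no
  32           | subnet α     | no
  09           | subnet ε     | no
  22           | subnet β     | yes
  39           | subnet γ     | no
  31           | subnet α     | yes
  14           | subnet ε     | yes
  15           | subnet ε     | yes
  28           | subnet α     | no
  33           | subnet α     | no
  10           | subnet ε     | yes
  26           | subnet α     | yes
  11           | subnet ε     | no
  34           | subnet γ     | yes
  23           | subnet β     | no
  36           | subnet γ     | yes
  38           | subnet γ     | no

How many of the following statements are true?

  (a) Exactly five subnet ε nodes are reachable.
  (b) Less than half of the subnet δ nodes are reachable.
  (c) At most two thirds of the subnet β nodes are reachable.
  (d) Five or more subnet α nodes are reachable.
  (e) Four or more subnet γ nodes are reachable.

(a) subnet ε: |A| = 7, |A ∩ B| = 5; needs |A ∩ B| = 5 — true.
(b) subnet δ: |A| = 5, |A ∩ B| = 2; needs |A ∩ B| < |A ∖ B| — true.
(c) subnet β: |A| = 5, |A ∩ B| = 3; needs |A ∩ B| / |A| ≤ 2/3 — true.
(d) subnet α: |A| = 8, |A ∩ B| = 5; needs |A ∩ B| ≥ 5 — true.
(e) subnet γ: |A| = 7, |A ∩ B| = 4; needs |A ∩ B| ≥ 4 — true.

5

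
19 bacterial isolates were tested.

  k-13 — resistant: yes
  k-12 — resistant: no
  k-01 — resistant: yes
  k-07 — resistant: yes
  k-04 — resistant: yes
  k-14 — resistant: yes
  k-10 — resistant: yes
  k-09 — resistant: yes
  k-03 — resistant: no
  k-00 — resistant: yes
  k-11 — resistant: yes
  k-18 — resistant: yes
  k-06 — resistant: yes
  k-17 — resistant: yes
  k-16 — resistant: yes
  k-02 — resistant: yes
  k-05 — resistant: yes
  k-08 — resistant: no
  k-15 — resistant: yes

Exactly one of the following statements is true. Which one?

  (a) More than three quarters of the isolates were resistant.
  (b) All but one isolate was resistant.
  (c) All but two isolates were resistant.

|A| = 19, |A ∩ B| = 16, |A ∖ B| = 3.
(a) requires |A ∩ B| / |A| > 3/4: true.
(b) requires |A ∖ B| = 1: false.
(c) requires |A ∖ B| = 2: false.

(a)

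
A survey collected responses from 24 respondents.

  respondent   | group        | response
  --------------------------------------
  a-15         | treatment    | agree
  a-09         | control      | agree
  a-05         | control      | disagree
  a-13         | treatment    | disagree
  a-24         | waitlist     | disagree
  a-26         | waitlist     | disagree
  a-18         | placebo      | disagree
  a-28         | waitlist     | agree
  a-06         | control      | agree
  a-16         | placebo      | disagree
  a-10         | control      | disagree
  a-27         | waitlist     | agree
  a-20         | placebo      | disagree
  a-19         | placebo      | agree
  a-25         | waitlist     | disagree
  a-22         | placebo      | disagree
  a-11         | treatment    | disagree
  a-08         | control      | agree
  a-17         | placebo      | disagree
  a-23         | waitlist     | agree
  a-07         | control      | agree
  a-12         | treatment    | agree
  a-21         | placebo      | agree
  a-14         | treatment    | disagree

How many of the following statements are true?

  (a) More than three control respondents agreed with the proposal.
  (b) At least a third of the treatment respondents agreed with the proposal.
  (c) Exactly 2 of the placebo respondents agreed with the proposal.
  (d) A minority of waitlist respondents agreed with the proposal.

(a) control: |A| = 6, |A ∩ B| = 4; needs |A ∩ B| > 3 — true.
(b) treatment: |A| = 5, |A ∩ B| = 2; needs |A ∩ B| / |A| ≥ 1/3 — true.
(c) placebo: |A| = 7, |A ∩ B| = 2; needs |A ∩ B| = 2 — true.
(d) waitlist: |A| = 6, |A ∩ B| = 3; needs |A ∩ B| < |A ∖ B| — false.

3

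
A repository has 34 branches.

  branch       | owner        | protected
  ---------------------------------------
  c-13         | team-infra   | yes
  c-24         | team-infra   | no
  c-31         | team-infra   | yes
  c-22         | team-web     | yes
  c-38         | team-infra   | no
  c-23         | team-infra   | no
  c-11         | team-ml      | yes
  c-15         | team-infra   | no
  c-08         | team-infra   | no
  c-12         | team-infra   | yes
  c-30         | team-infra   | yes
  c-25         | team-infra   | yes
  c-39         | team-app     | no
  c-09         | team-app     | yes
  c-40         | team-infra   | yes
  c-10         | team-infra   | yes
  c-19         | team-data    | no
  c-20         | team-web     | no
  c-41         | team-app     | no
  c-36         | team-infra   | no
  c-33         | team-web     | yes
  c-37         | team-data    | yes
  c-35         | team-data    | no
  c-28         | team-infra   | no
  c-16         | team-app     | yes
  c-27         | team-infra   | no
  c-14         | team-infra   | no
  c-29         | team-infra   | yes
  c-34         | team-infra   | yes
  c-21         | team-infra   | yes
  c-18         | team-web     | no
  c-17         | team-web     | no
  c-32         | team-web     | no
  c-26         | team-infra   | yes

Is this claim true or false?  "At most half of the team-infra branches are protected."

False

'At most half of the team-infra branches are protected' holds iff |A ∩ B| ≤ |A ∖ B|.
|A| = 20, |A ∩ B| = 11, |A ∖ B| = 9.
11 > 9, so the statement is false.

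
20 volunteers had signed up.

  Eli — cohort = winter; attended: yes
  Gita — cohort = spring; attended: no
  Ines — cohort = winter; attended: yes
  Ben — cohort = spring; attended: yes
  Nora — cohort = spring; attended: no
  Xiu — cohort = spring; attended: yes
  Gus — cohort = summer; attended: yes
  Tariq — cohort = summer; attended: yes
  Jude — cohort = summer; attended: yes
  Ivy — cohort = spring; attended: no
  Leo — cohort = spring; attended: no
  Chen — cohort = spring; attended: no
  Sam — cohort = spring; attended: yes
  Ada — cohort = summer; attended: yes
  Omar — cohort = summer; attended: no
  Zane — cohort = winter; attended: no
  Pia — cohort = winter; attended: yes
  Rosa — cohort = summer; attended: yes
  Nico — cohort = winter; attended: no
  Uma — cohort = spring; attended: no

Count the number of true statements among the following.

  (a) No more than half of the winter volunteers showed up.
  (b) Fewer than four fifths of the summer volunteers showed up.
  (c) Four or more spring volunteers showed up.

(a) winter: |A| = 5, |A ∩ B| = 3; needs |A ∩ B| ≤ |A ∖ B| — false.
(b) summer: |A| = 6, |A ∩ B| = 5; needs |A ∩ B| / |A| < 4/5 — false.
(c) spring: |A| = 9, |A ∩ B| = 3; needs |A ∩ B| ≥ 4 — false.

0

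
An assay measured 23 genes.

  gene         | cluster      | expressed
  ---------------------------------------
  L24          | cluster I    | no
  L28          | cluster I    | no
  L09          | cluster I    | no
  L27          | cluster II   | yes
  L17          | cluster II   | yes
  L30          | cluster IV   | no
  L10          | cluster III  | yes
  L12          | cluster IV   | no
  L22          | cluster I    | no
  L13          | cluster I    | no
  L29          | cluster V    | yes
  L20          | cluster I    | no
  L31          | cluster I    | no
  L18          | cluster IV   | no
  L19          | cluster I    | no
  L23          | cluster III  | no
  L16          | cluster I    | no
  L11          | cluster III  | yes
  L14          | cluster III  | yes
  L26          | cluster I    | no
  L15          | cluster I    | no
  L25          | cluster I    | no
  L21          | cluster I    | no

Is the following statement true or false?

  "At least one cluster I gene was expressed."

The determiner here denotes the relation: A ∩ B ≠ ∅ (|A ∩ B| ≥ 1).
A (the restrictor) = {L24, L28, L09, L22, L13, L20, L31, L19, L16, L26, L15, L25, L21}, |A| = 13.
A ∩ B = {}, so |A ∩ B| = 0.
So the statement is false.

False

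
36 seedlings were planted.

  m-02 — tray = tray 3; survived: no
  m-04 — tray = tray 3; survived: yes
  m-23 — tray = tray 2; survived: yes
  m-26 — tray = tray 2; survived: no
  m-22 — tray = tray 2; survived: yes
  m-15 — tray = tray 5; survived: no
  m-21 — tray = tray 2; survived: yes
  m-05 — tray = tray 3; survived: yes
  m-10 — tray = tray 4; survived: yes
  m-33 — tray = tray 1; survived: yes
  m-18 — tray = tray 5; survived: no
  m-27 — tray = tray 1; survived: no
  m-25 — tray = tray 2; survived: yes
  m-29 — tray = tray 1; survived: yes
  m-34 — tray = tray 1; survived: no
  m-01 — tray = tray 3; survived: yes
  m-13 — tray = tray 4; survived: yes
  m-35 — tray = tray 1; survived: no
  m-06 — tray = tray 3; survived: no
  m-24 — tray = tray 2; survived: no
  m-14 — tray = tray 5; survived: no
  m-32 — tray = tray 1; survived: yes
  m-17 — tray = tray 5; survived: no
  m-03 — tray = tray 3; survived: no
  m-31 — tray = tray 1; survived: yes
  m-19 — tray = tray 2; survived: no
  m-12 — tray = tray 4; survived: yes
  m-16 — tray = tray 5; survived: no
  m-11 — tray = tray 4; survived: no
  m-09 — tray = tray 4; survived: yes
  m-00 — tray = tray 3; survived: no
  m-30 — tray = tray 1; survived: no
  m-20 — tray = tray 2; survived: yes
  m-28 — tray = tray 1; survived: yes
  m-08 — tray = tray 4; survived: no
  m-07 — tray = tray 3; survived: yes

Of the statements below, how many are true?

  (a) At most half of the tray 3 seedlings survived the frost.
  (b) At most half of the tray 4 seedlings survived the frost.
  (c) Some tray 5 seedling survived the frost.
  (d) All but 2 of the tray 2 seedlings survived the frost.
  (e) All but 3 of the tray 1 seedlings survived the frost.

1

(a) tray 3: |A| = 8, |A ∩ B| = 4; needs |A ∩ B| ≤ |A ∖ B| — true.
(b) tray 4: |A| = 6, |A ∩ B| = 4; needs |A ∩ B| ≤ |A ∖ B| — false.
(c) tray 5: |A| = 5, |A ∩ B| = 0; needs A ∩ B ≠ ∅ (|A ∩ B| ≥ 1) — false.
(d) tray 2: |A| = 8, |A ∩ B| = 5; needs |A ∖ B| = 2 — false.
(e) tray 1: |A| = 9, |A ∩ B| = 5; needs |A ∖ B| = 3 — false.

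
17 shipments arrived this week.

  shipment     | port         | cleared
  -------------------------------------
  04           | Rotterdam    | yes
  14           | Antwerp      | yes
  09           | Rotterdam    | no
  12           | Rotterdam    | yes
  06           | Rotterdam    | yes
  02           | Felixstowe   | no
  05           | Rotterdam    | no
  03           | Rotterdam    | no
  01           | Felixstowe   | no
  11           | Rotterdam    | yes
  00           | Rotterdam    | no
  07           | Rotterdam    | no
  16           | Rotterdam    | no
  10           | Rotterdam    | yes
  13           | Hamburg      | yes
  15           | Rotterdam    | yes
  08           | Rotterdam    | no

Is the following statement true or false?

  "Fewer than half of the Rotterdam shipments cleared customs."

The determiner here denotes the relation: |A ∩ B| < |A ∖ B|.
A (the restrictor) = {04, 09, 12, 06, 05, 03, 11, 00, 07, 16, 10, 15, 08}, |A| = 13.
A ∩ B = {04, 12, 06, 11, 10, 15}, so |A ∩ B| = 6.
A ∖ B = {09, 05, 03, 00, 07, 16, 08}, so |A ∖ B| = 7.
6 < 7, so the statement is true.

True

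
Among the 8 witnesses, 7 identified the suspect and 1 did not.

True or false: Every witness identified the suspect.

False

'Every witness identified the suspect' holds iff A ⊆ B, i.e. every element of A is in B (|A ∖ B| = 0).
|A| = 8, |A ∩ B| = 7, |A ∖ B| = 1.
So the statement is false.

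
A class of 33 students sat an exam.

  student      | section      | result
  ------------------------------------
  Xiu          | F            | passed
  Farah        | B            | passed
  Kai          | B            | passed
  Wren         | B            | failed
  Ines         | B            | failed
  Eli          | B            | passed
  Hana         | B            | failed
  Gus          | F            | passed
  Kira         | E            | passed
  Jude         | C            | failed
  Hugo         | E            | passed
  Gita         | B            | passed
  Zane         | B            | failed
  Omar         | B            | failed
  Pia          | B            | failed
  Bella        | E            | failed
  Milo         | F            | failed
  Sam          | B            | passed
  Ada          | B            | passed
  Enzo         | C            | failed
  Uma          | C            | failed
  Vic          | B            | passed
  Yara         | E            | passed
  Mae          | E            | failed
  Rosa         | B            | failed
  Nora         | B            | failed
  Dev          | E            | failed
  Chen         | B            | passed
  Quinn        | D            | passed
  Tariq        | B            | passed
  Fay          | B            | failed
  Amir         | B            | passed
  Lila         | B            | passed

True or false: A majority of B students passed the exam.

True

The determiner here denotes the relation: |A ∩ B| > |A ∖ B|.
|A| = 20, |A ∩ B| = 11, |A ∖ B| = 9.
11 > 9, so the statement is true.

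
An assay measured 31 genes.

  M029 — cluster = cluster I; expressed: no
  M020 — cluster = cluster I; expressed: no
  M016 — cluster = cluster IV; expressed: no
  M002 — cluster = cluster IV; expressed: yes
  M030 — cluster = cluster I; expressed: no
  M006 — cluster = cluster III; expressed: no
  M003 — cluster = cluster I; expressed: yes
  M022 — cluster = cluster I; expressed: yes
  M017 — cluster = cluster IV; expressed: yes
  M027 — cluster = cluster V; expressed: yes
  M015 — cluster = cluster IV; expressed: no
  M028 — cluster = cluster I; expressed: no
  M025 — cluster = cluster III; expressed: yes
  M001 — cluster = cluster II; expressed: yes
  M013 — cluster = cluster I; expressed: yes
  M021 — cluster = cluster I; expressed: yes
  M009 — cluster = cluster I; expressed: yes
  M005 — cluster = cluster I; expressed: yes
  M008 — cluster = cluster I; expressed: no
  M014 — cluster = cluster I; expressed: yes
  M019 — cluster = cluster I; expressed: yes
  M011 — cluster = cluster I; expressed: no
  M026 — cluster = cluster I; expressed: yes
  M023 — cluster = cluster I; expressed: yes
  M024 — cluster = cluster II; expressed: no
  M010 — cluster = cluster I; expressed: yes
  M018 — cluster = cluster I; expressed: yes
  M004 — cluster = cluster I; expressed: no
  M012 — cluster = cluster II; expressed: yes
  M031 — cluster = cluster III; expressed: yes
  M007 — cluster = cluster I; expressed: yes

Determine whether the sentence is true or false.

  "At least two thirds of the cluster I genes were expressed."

False

The determiner here denotes the relation: |A ∩ B| / |A| ≥ 2/3.
|A| = 20, |A ∩ B| = 13, |A ∖ B| = 7.
|A ∩ B|/|A| = 13/20, so the statement is false.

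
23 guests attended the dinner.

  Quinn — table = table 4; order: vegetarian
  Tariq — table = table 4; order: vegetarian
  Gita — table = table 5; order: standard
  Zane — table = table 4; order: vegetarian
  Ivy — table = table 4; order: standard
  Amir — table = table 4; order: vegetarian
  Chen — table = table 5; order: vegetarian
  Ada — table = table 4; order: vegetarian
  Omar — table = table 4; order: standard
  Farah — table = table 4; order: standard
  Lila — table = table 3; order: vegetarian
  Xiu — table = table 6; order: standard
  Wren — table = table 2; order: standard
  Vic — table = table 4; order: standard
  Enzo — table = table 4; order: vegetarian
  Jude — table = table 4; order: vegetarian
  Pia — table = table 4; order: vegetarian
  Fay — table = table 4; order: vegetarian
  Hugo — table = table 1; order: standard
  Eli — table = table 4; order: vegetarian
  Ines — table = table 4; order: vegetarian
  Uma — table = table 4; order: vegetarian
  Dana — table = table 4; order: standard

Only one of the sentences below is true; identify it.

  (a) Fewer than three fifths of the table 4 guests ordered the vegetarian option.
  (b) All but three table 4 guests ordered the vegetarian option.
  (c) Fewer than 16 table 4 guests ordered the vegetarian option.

(c)

|A| = 17, |A ∩ B| = 12, |A ∖ B| = 5.
(a) requires |A ∩ B| / |A| < 3/5: false.
(b) requires |A ∖ B| = 3: false.
(c) requires |A ∩ B| < 16: true.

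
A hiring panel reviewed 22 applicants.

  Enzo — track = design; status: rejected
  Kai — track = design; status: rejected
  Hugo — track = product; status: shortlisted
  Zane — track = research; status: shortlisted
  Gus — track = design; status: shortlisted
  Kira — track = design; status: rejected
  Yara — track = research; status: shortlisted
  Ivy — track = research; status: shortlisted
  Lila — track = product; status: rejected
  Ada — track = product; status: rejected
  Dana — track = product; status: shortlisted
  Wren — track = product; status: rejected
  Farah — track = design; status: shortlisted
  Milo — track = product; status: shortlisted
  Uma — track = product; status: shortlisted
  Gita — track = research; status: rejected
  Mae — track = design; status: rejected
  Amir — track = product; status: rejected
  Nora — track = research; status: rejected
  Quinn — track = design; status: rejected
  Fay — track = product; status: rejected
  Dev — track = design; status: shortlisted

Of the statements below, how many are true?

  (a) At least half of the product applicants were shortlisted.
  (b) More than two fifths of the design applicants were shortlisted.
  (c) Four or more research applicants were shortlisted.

0

(a) product: |A| = 9, |A ∩ B| = 4; needs |A ∩ B| ≥ |A ∖ B| — false.
(b) design: |A| = 8, |A ∩ B| = 3; needs |A ∩ B| / |A| > 2/5 — false.
(c) research: |A| = 5, |A ∩ B| = 3; needs |A ∩ B| ≥ 4 — false.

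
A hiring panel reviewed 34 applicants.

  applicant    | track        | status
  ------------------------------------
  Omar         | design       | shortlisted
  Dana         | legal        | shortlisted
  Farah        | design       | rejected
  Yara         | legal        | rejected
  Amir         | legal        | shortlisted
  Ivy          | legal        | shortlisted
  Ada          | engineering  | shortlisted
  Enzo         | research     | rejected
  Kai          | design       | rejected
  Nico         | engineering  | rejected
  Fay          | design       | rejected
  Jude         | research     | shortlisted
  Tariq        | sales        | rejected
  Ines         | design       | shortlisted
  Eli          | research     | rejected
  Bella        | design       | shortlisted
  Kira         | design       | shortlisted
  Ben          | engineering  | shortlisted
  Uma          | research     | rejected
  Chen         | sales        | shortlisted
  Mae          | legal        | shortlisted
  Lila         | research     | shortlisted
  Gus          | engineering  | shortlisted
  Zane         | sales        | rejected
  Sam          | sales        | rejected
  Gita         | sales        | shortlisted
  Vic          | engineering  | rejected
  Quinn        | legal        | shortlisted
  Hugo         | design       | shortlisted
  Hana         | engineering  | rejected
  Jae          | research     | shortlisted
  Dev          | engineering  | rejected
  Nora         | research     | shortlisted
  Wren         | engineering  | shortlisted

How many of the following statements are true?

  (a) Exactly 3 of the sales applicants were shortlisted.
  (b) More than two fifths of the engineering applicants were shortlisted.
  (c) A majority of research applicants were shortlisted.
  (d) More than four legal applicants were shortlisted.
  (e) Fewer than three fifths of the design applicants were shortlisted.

(a) sales: |A| = 5, |A ∩ B| = 2; needs |A ∩ B| = 3 — false.
(b) engineering: |A| = 8, |A ∩ B| = 4; needs |A ∩ B| / |A| > 2/5 — true.
(c) research: |A| = 7, |A ∩ B| = 4; needs |A ∩ B| > |A ∖ B| — true.
(d) legal: |A| = 6, |A ∩ B| = 5; needs |A ∩ B| > 4 — true.
(e) design: |A| = 8, |A ∩ B| = 5; needs |A ∩ B| / |A| < 3/5 — false.

3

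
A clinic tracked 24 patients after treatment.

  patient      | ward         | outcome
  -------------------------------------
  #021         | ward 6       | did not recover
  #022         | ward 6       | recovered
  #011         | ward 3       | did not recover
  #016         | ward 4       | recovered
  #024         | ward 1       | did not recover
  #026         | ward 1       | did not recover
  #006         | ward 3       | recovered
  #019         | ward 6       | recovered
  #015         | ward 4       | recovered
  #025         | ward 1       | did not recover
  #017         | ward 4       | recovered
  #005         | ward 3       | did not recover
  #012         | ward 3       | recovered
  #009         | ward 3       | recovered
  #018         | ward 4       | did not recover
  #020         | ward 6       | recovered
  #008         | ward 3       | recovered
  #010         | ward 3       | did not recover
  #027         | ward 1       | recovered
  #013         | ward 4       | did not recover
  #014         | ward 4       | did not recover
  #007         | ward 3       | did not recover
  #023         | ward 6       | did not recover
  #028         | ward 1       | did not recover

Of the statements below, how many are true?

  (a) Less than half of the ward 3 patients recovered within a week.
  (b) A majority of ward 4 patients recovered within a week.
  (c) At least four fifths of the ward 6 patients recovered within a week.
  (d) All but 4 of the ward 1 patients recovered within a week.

(a) ward 3: |A| = 8, |A ∩ B| = 4; needs |A ∩ B| < |A ∖ B| — false.
(b) ward 4: |A| = 6, |A ∩ B| = 3; needs |A ∩ B| > |A ∖ B| — false.
(c) ward 6: |A| = 5, |A ∩ B| = 3; needs |A ∩ B| / |A| ≥ 4/5 — false.
(d) ward 1: |A| = 5, |A ∩ B| = 1; needs |A ∖ B| = 4 — true.

1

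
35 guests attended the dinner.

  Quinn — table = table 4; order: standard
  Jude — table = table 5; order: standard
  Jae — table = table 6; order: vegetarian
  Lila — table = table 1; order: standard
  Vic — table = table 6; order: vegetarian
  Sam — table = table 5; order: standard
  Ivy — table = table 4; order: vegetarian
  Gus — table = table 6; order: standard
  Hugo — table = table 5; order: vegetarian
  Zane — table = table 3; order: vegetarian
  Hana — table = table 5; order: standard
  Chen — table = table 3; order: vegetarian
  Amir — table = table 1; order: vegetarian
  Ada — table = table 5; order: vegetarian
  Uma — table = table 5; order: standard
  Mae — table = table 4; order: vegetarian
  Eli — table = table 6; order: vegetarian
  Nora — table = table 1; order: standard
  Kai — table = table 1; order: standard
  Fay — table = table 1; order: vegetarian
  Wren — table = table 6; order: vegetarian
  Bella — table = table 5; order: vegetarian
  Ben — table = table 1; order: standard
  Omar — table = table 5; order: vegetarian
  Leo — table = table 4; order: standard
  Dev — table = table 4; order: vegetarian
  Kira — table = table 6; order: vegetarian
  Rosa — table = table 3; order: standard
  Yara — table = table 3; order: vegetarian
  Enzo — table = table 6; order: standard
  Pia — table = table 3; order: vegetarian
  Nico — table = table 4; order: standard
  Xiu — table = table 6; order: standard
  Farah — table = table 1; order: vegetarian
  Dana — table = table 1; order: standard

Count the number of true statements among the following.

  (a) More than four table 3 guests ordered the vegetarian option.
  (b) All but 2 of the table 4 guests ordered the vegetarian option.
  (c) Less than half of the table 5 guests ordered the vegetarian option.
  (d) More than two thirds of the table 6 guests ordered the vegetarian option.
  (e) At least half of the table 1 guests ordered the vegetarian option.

(a) table 3: |A| = 5, |A ∩ B| = 4; needs |A ∩ B| > 4 — false.
(b) table 4: |A| = 6, |A ∩ B| = 3; needs |A ∖ B| = 2 — false.
(c) table 5: |A| = 8, |A ∩ B| = 4; needs |A ∩ B| < |A ∖ B| — false.
(d) table 6: |A| = 8, |A ∩ B| = 5; needs |A ∩ B| / |A| > 2/3 — false.
(e) table 1: |A| = 8, |A ∩ B| = 3; needs |A ∩ B| ≥ |A ∖ B| — false.

0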